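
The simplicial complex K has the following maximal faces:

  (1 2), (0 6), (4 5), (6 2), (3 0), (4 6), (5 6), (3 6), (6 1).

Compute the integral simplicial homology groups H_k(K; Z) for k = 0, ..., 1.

Fix the vertex order 0 < 1 < 2 < 3 < 4 < 5 < 6 and write every simplex with vertices in increasing order. Then dim K = 1 and the simplices of K are:

  0-simplices (7): [0], [1], [2], [3], [4], [5], [6]
  1-simplices (9): [0,3], [0,6], [1,2], [1,6], [2,6], [3,6], [4,5], [4,6], [5,6]

giving chain groups C_0 ≅ Z^7, C_1 ≅ Z^9.

∂_1: C_1 → C_0 maps an edge to its endpoints' difference, ∂[p,q] = q − p. For instance
  ∂[2,6] = [6] − [2].
The 7×9 boundary matrix has rank 6 and Smith normal form diag(1,1,1,1,1,1).

From H_k ≅ ker(∂_k) / im(∂_{k+1}) we obtain:

  H_0: rank C_0 − rank ∂_1 = 7 − 6 = 1, and the invariant factors of ∂_1 are all 1, so H_0 = Z.
  H_1: rank ker ∂_1 − rank ∂_2 = (9 − 6) − 0 = 3, and there is no ∂_2, so H_1 = Z^3.

H_0 ≅ Z,  H_1 ≅ Z^3.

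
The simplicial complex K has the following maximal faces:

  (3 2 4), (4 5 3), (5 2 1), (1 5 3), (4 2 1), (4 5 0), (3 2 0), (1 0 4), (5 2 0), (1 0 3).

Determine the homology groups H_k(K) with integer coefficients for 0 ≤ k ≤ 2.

Order the vertices as 0 < 1 < 2 < 3 < 4 < 5. Listing each simplex with vertices in this order, K has dimension 2 with simplices:

  0-simplices (6): [0], [1], [2], [3], [4], [5]
  1-simplices (15): [0,1], [0,2], [0,3], [0,4], [0,5], [1,2], [1,3], [1,4], [1,5], [2,3], [2,4], [2,5], [3,4], [3,5], [4,5]
  2-simplices (10): [0,1,3], [0,1,4], [0,2,3], [0,2,5], [0,4,5], [1,2,4], [1,2,5], [1,3,5], [2,3,4], [3,4,5]

so the chain groups are C_0 ≅ Z^6, C_1 ≅ Z^15, C_2 ≅ Z^10.

Boundary ∂_1: C_1 → C_0 maps an edge to its endpoints' difference, ∂[p,q] = q − p.
As a 6×15 matrix over Z this has rank 5, with invariant factors (1,1,1,1,1).

∂_2: C_2 → C_1 acts by ∂[p,q,r] = [q,r] − [p,r] + [p,q]. For instance
  ∂[0,1,3] = [1,3] − [0,3] + [0,1],
  ∂[1,2,4] = [2,4] − [1,4] + [1,2].
The resulting 15×10 matrix has rank 10, and its Smith normal form has invariant factors (1,1,1,1,1,1,1,1,1,2).

Computing H_k = (kernel of ∂_k) / (image of ∂_{k+1}):

  H_0: rank C_0 − rank ∂_1 = 6 − 5 = 1, and the invariant factors of ∂_1 are all 1, so H_0 ≅ Z.
  H_1: rank ker ∂_1 − rank ∂_2 = (15 − 5) − 10 = 0, and ∂_2 has invariant factor 2 > 1, so H_1 ≅ Z/2.
  H_2: rank ker ∂_2 − rank ∂_3 = (10 − 10) − 0 = 0, and there is no ∂_3, so H_2 ≅ 0.

As a check, the Euler characteristic is 6 − 15 + 10 = 1, which agrees with 1 − 0 + 0 = 1.

H_0 ≅ Z,  H_1 ≅ Z/2,  H_2 = 0.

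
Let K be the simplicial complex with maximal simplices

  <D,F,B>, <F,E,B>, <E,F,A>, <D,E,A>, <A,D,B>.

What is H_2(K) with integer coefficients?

We work with the vertex ordering A < B < D < E < F. The simplices of K, each written with vertices in increasing order, are:

  0-simplices (5): A, B, D, E, F
  1-simplices (10): AB, AD, AE, AF, BD, BE, BF, DE, DF, EF
  2-simplices (5): ABD, ADE, AEF, BDF, BEF

Hence C_0 ≅ Z^5, C_1 ≅ Z^10, C_2 ≅ Z^5.

Boundary ∂_1: C_1 → C_0 maps an edge to its endpoints' difference, ∂[p,q] = q − p. For instance
  ∂BF = F − B.
As a 5×10 matrix over Z this has rank 4, with invariant factors (1,1,1,1).

Boundary ∂_2: C_2 → C_1 acts by ∂[p,q,r] = [q,r] − [p,r] + [p,q]. For instance
  ∂AEF = EF − AF + AE,
  ∂BEF = EF − BF + BE.
As a 10×5 matrix over Z this has rank 5, with invariant factors (1,1,1,1,1).

Computing H_k = (kernel of ∂_k) / (image of ∂_{k+1}):

  H_2: rank ker ∂_2 − rank ∂_3 = (5 − 5) − 0 = 0, and there is no ∂_3, so H_2 ≅ 0.

H_2 ≅ 0.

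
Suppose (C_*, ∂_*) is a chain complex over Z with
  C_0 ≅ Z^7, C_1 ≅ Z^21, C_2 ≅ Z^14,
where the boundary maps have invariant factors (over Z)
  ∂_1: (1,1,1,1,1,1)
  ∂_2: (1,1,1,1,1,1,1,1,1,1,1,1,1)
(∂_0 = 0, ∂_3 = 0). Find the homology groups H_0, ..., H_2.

H_0: b_0 = 7 − 0 − 6 = 1; torsion from ∂_1 factors > 1: none. So H_0 ≅ Z.
H_1: b_1 = 21 − 6 − 13 = 2; torsion from ∂_2 factors > 1: none. So H_1 ≅ Z^2.
H_2: b_2 = 14 − 13 − 0 = 1; torsion from ∂_3 factors > 1: none. So H_2 ≅ Z.

H_0 ≅ Z,  H_1 ≅ Z^2,  H_2 ≅ Z.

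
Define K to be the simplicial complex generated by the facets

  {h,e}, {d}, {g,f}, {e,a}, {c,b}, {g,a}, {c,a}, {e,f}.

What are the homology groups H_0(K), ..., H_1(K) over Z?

H_0 = Z^2,  H_1 = Z.

K has 8 vertices, 7 edges.
rank ∂_0 = 0, rank ∂_1 = 6 ⇒ b_0 = 8 − 0 − 6 = 2; all invariant factors of ∂_1 are 1 so no torsion. So H_0 ≅ Z^2.
rank ∂_1 = 6, rank ∂_2 = 0 ⇒ b_1 = 7 − 6 − 0 = 1. So H_1 ≅ Z.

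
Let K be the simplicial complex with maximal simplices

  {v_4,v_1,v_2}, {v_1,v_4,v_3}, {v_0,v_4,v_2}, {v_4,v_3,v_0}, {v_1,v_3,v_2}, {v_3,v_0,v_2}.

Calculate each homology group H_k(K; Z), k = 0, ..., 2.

Order the vertices as v_0 < v_1 < v_2 < v_3 < v_4. Listing each simplex with vertices in this order, K has dimension 2 with simplices:

  0-simplices (5): [v_0], [v_1], [v_2], [v_3], [v_4]
  1-simplices (9): [v_0,v_2], [v_0,v_3], [v_0,v_4], [v_1,v_2], [v_1,v_3], [v_1,v_4], [v_2,v_3], [v_2,v_4], [v_3,v_4]
  2-simplices (6): [v_0,v_2,v_3], [v_0,v_2,v_4], [v_0,v_3,v_4], [v_1,v_2,v_3], [v_1,v_2,v_4], [v_1,v_3,v_4]

so the chain groups are C_0 ≅ Z^5, C_1 ≅ Z^9, C_2 ≅ Z^6.

∂_1: C_1 → C_0 sends each edge [p,q] (with p < q) to q − p.
As a 5×9 matrix over Z this has rank 4, with invariant factors (1,1,1,1).

∂_2: C_2 → C_1 maps a triangle to the signed sum of its edges. For instance
  ∂[v_0,v_2,v_4] = [v_2,v_4] − [v_0,v_4] + [v_0,v_2],
  ∂[v_0,v_3,v_4] = [v_3,v_4] − [v_0,v_4] + [v_0,v_3].
The 9×6 boundary matrix has rank 5 and Smith normal form diag(1,1,1,1,1).

Reading off H_k = ker ∂_k / im ∂_{k+1}:

  H_0: rank C_0 − rank ∂_1 = 5 − 4 = 1, and the invariant factors of ∂_1 are all 1, so H_0 = Z.
  H_1: rank ker ∂_1 − rank ∂_2 = (9 − 4) − 5 = 0, and the invariant factors of ∂_2 are all 1, so H_1 = 0.
  H_2: rank ker ∂_2 − rank ∂_3 = (6 − 5) − 0 = 1, and there is no ∂_3, so H_2 = Z.

(K is a triangulation of the 2-sphere S^2.)

H_0 = Z,  H_1 = 0,  H_2 = Z.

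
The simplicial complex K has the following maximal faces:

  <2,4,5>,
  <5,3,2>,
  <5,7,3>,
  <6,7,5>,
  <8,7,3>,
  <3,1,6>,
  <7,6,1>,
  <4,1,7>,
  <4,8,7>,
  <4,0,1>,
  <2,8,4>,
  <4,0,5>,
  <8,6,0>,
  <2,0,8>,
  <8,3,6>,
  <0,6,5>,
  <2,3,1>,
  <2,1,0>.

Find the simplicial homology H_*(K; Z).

H_0 ≅ Z,  H_1 ≅ Z ⊕ Z/2,  H_2 = 0.

Fix the vertex order 0 < 1 < 2 < 3 < 4 < 5 < 6 < 7 < 8 and write every simplex with vertices in increasing order. Then dim K = 2 and the simplices of K are:

  0-simplices (9): [0], [1], [2], [3], [4], [5], [6], [7], [8]
  1-simplices (27): (27 of them)
  2-simplices (18): [0,1,2], [0,1,4], [0,2,8], [0,4,5], [0,5,6], [0,6,8], [1,2,3], [1,3,6], [1,4,7], [1,6,7], [2,3,5], [2,4,5], [2,4,8], [3,5,7], [3,6,8], [3,7,8], [4,7,8], [5,6,7]

Hence C_0 ≅ Z^9, C_1 ≅ Z^27, C_2 ≅ Z^18.

The boundary map ∂_1: C_1 → C_0 maps an edge to its endpoints' difference, ∂[p,q] = q − p. For instance
  ∂[2,5] = [5] − [2].
This gives a 9×27 integer matrix of rank 8; reducing to Smith normal form yields diagonal entries (1,1,1,1,1,1,1,1).

∂_2: C_2 → C_1 maps a triangle to the signed sum of its edges. For instance
  ∂[1,3,6] = [3,6] − [1,6] + [1,3],
  ∂[4,7,8] = [7,8] − [4,8] + [4,7].
This gives a 27×18 integer matrix of rank 18; reducing to Smith normal form yields diagonal entries (1,1,1,1,1,1,1,1,1,1,1,1,1,1,1,1,1,2).

Computing H_k = (kernel of ∂_k) / (image of ∂_{k+1}):

  H_0: rank C_0 − rank ∂_1 = 9 − 8 = 1, and the invariant factors of ∂_1 are all 1, so H_0 ≅ Z.
  H_1: rank ker ∂_1 − rank ∂_2 = (27 − 8) − 18 = 1, and ∂_2 has invariant factor 2 > 1, so H_1 ≅ Z ⊕ Z/2.
  H_2: rank ker ∂_2 − rank ∂_3 = (18 − 18) − 0 = 0, and there is no ∂_3, so H_2 ≅ 0.

As a check, the Euler characteristic is 9 − 27 + 18 = 0, which agrees with 1 − 1 + 0 = 0.
(K is a triangulation of the Klein bottle.)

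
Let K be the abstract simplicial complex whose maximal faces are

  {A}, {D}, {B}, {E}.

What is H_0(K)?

Fix the vertex order A < B < D < E and write every simplex with vertices in increasing order. Then dim K = 0 and the simplices of K are:

  0-simplices (4): A, B, D, E

giving chain groups C_0 ≅ Z^4.

Computing H_k = (kernel of ∂_k) / (image of ∂_{k+1}):

  H_0: rank C_0 − rank ∂_1 = 4 − 0 = 4, and there is no ∂_1, so H_0 ≅ Z^4.

H_0 ≅ Z^4.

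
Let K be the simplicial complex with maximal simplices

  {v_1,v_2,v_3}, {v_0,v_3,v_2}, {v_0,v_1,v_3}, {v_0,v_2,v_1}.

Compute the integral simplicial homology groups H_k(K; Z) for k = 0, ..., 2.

We work with the vertex ordering v_0 < v_1 < v_2 < v_3. The simplices of K, each written with vertices in increasing order, are:

  0-simplices (4): [v_0], [v_1], [v_2], [v_3]
  1-simplices (6): [v_0,v_1], [v_0,v_2], [v_0,v_3], [v_1,v_2], [v_1,v_3], [v_2,v_3]
  2-simplices (4): [v_0,v_1,v_2], [v_0,v_1,v_3], [v_0,v_2,v_3], [v_1,v_2,v_3]

Hence C_0 ≅ Z^4, C_1 ≅ Z^6, C_2 ≅ Z^4.

∂_1: C_1 → C_0 sends each edge [p,q] (with p < q) to q − p.
The 4×6 boundary matrix has rank 3 and Smith normal form diag(1,1,1).

Boundary ∂_2: C_2 → C_1 maps a triangle to the signed sum of its edges. For instance
  ∂[v_1,v_2,v_3] = [v_2,v_3] − [v_1,v_3] + [v_1,v_2],
  ∂[v_0,v_1,v_3] = [v_1,v_3] − [v_0,v_3] + [v_0,v_1].
The 6×4 boundary matrix has rank 3 and Smith normal form diag(1,1,1).

From H_k ≅ ker(∂_k) / im(∂_{k+1}) we obtain:

  H_0: rank C_0 − rank ∂_1 = 4 − 3 = 1, and the invariant factors of ∂_1 are all 1, so H_0 ≅ Z.
  H_1: rank ker ∂_1 − rank ∂_2 = (6 − 3) − 3 = 0, and the invariant factors of ∂_2 are all 1, so H_1 ≅ 0.
  H_2: rank ker ∂_2 − rank ∂_3 = (4 − 3) − 0 = 1, and there is no ∂_3, so H_2 ≅ Z.

H_0 = Z,  H_1 = 0,  H_2 = Z.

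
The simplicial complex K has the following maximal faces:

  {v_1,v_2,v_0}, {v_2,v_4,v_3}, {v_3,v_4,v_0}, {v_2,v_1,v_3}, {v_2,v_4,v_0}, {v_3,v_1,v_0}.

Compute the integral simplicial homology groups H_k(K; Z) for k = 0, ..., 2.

Order the vertices as v_0 < v_1 < v_2 < v_3 < v_4. Listing each simplex with vertices in this order, K has dimension 2 with simplices:

  0-simplices (5): [v_0], [v_1], [v_2], [v_3], [v_4]
  1-simplices (9): [v_0,v_1], [v_0,v_2], [v_0,v_3], [v_0,v_4], [v_1,v_2], [v_1,v_3], [v_2,v_3], [v_2,v_4], [v_3,v_4]
  2-simplices (6): [v_0,v_1,v_2], [v_0,v_1,v_3], [v_0,v_2,v_4], [v_0,v_3,v_4], [v_1,v_2,v_3], [v_2,v_3,v_4]

giving chain groups C_0 ≅ Z^5, C_1 ≅ Z^9, C_2 ≅ Z^6.

Boundary ∂_1: C_1 → C_0 is given by ∂[p,q] = [q] − [p].
This gives a 5×9 integer matrix of rank 4; reducing to Smith normal form yields diagonal entries (1,1,1,1).

The boundary map ∂_2: C_2 → C_1 maps a triangle to the signed sum of its edges. For instance
  ∂[v_0,v_3,v_4] = [v_3,v_4] − [v_0,v_4] + [v_0,v_3],
  ∂[v_0,v_2,v_4] = [v_2,v_4] − [v_0,v_4] + [v_0,v_2].
This gives a 9×6 integer matrix of rank 5; reducing to Smith normal form yields diagonal entries (1,1,1,1,1).

Reading off H_k = ker ∂_k / im ∂_{k+1}:

  H_0: rank C_0 − rank ∂_1 = 5 − 4 = 1, and the invariant factors of ∂_1 are all 1, so H_0 ≅ Z.
  H_1: rank ker ∂_1 − rank ∂_2 = (9 − 4) − 5 = 0, and the invariant factors of ∂_2 are all 1, so H_1 ≅ 0.
  H_2: rank ker ∂_2 − rank ∂_3 = (6 − 5) − 0 = 1, and there is no ∂_3, so H_2 ≅ Z.

(K is a triangulation of the 2-sphere S^2.)

H_0 ≅ Z,  H_1 = 0,  H_2 ≅ Z.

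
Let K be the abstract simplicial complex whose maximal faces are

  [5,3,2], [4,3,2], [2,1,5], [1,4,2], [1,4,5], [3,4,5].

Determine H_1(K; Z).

H_1 = 0.

Fix the vertex order 1 < 2 < 3 < 4 < 5 and write every simplex with vertices in increasing order. Then dim K = 2 and the simplices of K are:

  0-simplices (5): [1], [2], [3], [4], [5]
  1-simplices (9): [1,2], [1,4], [1,5], [2,3], [2,4], [2,5], [3,4], [3,5], [4,5]
  2-simplices (6): [1,2,4], [1,2,5], [1,4,5], [2,3,4], [2,3,5], [3,4,5]

so the chain groups are C_0 ≅ Z^5, C_1 ≅ Z^9, C_2 ≅ Z^6.

∂_1: C_1 → C_0 is given by ∂[p,q] = [q] − [p]. For instance
  ∂[1,2] = [2] − [1].
As a 5×9 matrix over Z this has rank 4, with invariant factors (1,1,1,1).

Boundary ∂_2: C_2 → C_1 sends each 2-simplex [p,q,r] to [q,r] − [p,r] + [p,q]. For instance
  ∂[3,4,5] = [4,5] − [3,5] + [3,4],
  ∂[2,3,5] = [3,5] − [2,5] + [2,3].
This gives a 9×6 integer matrix of rank 5; reducing to Smith normal form yields diagonal entries (1,1,1,1,1).

Reading off H_k = ker ∂_k / im ∂_{k+1}:

  H_1: rank ker ∂_1 − rank ∂_2 = (9 − 4) − 5 = 0, and the invariant factors of ∂_2 are all 1, so H_1 = 0.

(K is a triangulation of the 2-sphere S^2.)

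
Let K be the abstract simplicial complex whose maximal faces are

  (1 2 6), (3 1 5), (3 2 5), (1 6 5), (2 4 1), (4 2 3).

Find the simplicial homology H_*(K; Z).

We work with the vertex ordering 1 < 2 < 3 < 4 < 5 < 6. The simplices of K, each written with vertices in increasing order, are:

  0-simplices (6): [1], [2], [3], [4], [5], [6]
  1-simplices (12): [1,2], [1,3], [1,4], [1,5], [1,6], [2,3], [2,4], [2,5], [2,6], [3,4], [3,5], [5,6]
  2-simplices (6): [1,2,4], [1,2,6], [1,3,5], [1,5,6], [2,3,4], [2,3,5]

Hence C_0 ≅ Z^6, C_1 ≅ Z^12, C_2 ≅ Z^6.

∂_1: C_1 → C_0 is given by ∂[p,q] = [q] − [p]. For instance
  ∂[2,3] = [3] − [2].
As a 6×12 matrix over Z this has rank 5, with invariant factors (1,1,1,1,1).

The boundary map ∂_2: C_2 → C_1 sends each 2-simplex [p,q,r] to [q,r] − [p,r] + [p,q]. For instance
  ∂[1,2,4] = [2,4] − [1,4] + [1,2],
  ∂[2,3,5] = [3,5] − [2,5] + [2,3].
As a 12×6 matrix over Z this has rank 6, with invariant factors (1,1,1,1,1,1).

From H_k ≅ ker(∂_k) / im(∂_{k+1}) we obtain:

  H_0: rank C_0 − rank ∂_1 = 6 − 5 = 1, and the invariant factors of ∂_1 are all 1, so H_0 ≅ Z.
  H_1: rank ker ∂_1 − rank ∂_2 = (12 − 5) − 6 = 1, and the invariant factors of ∂_2 are all 1, so H_1 ≅ Z.
  H_2: rank ker ∂_2 − rank ∂_3 = (6 − 6) − 0 = 0, and there is no ∂_3, so H_2 ≅ 0.

H_0 ≅ Z,  H_1 ≅ Z,  H_2 = 0.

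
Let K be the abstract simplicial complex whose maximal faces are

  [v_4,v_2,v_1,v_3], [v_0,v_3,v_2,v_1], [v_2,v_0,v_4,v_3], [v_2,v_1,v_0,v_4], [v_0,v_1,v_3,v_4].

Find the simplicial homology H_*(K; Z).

H_0 = Z,  H_1 = 0,  H_2 = 0,  H_3 = Z.

Take the total order v_0 < v_1 < v_2 < v_3 < v_4 on the vertex set. Then K (dimension 3) consists of the simplices:

  0-simplices (5): [v_0], [v_1], [v_2], [v_3], [v_4]
  1-simplices (10): [v_0,v_1], [v_0,v_2], [v_0,v_3], [v_0,v_4], [v_1,v_2], [v_1,v_3], [v_1,v_4], [v_2,v_3], [v_2,v_4], [v_3,v_4]
  2-simplices (10): [v_0,v_1,v_2], [v_0,v_1,v_3], [v_0,v_1,v_4], [v_0,v_2,v_3], [v_0,v_2,v_4], [v_0,v_3,v_4], [v_1,v_2,v_3], [v_1,v_2,v_4], [v_1,v_3,v_4], [v_2,v_3,v_4]
  3-simplices (5): [v_0,v_1,v_2,v_3], [v_0,v_1,v_2,v_4], [v_0,v_1,v_3,v_4], [v_0,v_2,v_3,v_4], [v_1,v_2,v_3,v_4]

so the chain groups are C_0 ≅ Z^5, C_1 ≅ Z^10, C_2 ≅ Z^10, C_3 ≅ Z^5.

The boundary map ∂_1: C_1 → C_0 is given by ∂[p,q] = [q] − [p]. For instance
  ∂[v_0,v_4] = [v_4] − [v_0].
The resulting 5×10 matrix has rank 4, and its Smith normal form has invariant factors (1,1,1,1).

The boundary map ∂_2: C_2 → C_1 sends each 2-simplex [p,q,r] to [q,r] − [p,r] + [p,q]. For instance
  ∂[v_1,v_3,v_4] = [v_3,v_4] − [v_1,v_4] + [v_1,v_3],
  ∂[v_0,v_2,v_3] = [v_2,v_3] − [v_0,v_3] + [v_0,v_2].
This gives a 10×10 integer matrix of rank 6; reducing to Smith normal form yields diagonal entries (1,1,1,1,1,1).

The boundary map ∂_3: C_3 → C_2 sends each 3-simplex σ to the alternating sum Σ_i (−1)^i (σ with its i-th vertex removed). For instance
  ∂[v_0,v_1,v_2,v_3] = [v_1,v_2,v_3] − [v_0,v_2,v_3] + [v_0,v_1,v_3] − [v_0,v_1,v_2],
  ∂[v_0,v_1,v_2,v_4] = [v_1,v_2,v_4] − [v_0,v_2,v_4] + [v_0,v_1,v_4] − [v_0,v_1,v_2].
The resulting 10×5 matrix has rank 4, and its Smith normal form has invariant factors (1,1,1,1).

From H_k ≅ ker(∂_k) / im(∂_{k+1}) we obtain:

  H_0: rank C_0 − rank ∂_1 = 5 − 4 = 1, and the invariant factors of ∂_1 are all 1, so H_0 = Z.
  H_1: rank ker ∂_1 − rank ∂_2 = (10 − 4) − 6 = 0, and the invariant factors of ∂_2 are all 1, so H_1 = 0.
  H_2: rank ker ∂_2 − rank ∂_3 = (10 − 6) − 4 = 0, and the invariant factors of ∂_3 are all 1, so H_2 = 0.
  H_3: rank ker ∂_3 − rank ∂_4 = (5 − 4) − 0 = 1, and there is no ∂_4, so H_3 = Z.

As a check, the Euler characteristic is 5 − 10 + 10 − 5 = 0, which agrees with 1 − 0 + 0 − 1 = 0.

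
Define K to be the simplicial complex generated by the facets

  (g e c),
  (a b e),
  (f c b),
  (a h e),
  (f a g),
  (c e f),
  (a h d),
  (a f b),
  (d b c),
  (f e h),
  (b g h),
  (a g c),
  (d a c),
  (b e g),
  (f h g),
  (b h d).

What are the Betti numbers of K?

b_0 = 1, b_1 = 2, b_2 = 1.

Order the vertices as a < b < c < d < e < f < g < h. Listing each simplex with vertices in this order, K has dimension 2 with simplices:

  0-simplices (8): a, b, c, d, e, f, g, h
  1-simplices (24): ab, ac, ad, ae, af, ag, ah, bc, bd, be, bf, bg, bh, cd, ce, cf, cg, dh, ef, eg, eh, fg, fh, gh
  2-simplices (16): abe, abf, acd, acg, adh, aeh, afg, bcd, bcf, bdh, beg, bgh, cef, ceg, efh, fgh

Hence C_0 ≅ Z^8, C_1 ≅ Z^24, C_2 ≅ Z^16.

Boundary ∂_1: C_1 → C_0 maps an edge to its endpoints' difference, ∂[p,q] = q − p. For instance
  ∂be = e − b.
This gives a 8×24 integer matrix of rank 7; reducing to Smith normal form yields diagonal entries (1,1,1,1,1,1,1).

The boundary map ∂_2: C_2 → C_1 sends each 2-simplex [p,q,r] to [q,r] − [p,r] + [p,q]. For instance
  ∂efh = fh − eh + ef,
  ∂acg = cg − ag + ac.
The 24×16 boundary matrix has rank 15 and Smith normal form diag(1,1,1,1,1,1,1,1,1,1,1,1,1,1,1).

From H_k ≅ ker(∂_k) / im(∂_{k+1}) we obtain:

  H_0: rank C_0 − rank ∂_1 = 8 − 7 = 1, and the invariant factors of ∂_1 are all 1, so H_0 ≅ Z.
  H_1: rank ker ∂_1 − rank ∂_2 = (24 − 7) − 15 = 2, and the invariant factors of ∂_2 are all 1, so H_1 ≅ Z^2.
  H_2: rank ker ∂_2 − rank ∂_3 = (16 − 15) − 0 = 1, and there is no ∂_3, so H_2 ≅ Z.

(K is a triangulation of the torus T^2.)

Hence the Betti numbers are b_0 = 1, b_1 = 2, b_2 = 1.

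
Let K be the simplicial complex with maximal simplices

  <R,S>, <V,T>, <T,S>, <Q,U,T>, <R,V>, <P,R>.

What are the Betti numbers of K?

b_0 = 1, b_1 = 1, b_2 = 0.

K has 7 vertices, 8 edges, 1 triangle.
rank ∂_0 = 0, rank ∂_1 = 6 ⇒ b_0 = 7 − 0 − 6 = 1; all invariant factors of ∂_1 are 1 so no torsion. So H_0 = Z.
rank ∂_1 = 6, rank ∂_2 = 1 ⇒ b_1 = 8 − 6 − 1 = 1; all invariant factors of ∂_2 are 1 so no torsion. So H_1 = Z.
rank ∂_2 = 1, rank ∂_3 = 0 ⇒ b_2 = 1 − 1 − 0 = 0. So H_2 = 0.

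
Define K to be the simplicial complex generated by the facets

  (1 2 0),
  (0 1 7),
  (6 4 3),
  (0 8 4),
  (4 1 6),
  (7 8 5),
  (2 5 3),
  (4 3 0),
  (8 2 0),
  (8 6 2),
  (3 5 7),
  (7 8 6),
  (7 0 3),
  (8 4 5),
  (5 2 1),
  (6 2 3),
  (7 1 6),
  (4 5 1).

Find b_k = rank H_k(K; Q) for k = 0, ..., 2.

K has 9 vertices, 27 edges, 18 triangles.
rank ∂_0 = 0, rank ∂_1 = 8 ⇒ b_0 = 9 − 0 − 8 = 1; all invariant factors of ∂_1 are 1 so no torsion. So H_0 ≅ Z.
rank ∂_1 = 8, rank ∂_2 = 17 ⇒ b_1 = 27 − 8 − 17 = 2; all invariant factors of ∂_2 are 1 so no torsion. So H_1 ≅ Z^2.
rank ∂_2 = 17, rank ∂_3 = 0 ⇒ b_2 = 18 − 17 − 0 = 1. So H_2 ≅ Z.

b_0 = 1, b_1 = 2, b_2 = 1.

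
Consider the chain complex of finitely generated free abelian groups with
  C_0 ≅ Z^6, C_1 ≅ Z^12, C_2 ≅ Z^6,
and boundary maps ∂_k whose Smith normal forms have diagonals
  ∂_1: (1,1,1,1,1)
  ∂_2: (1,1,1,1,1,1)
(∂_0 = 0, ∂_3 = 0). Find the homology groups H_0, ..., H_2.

H_0: b_0 = 6 − 0 − 5 = 1; torsion from ∂_1 factors > 1: none. So H_0 ≅ Z.
H_1: b_1 = 12 − 5 − 6 = 1; torsion from ∂_2 factors > 1: none. So H_1 ≅ Z.
H_2: b_2 = 6 − 6 − 0 = 0; torsion from ∂_3 factors > 1: none. So H_2 ≅ 0.

H_0 ≅ Z,  H_1 ≅ Z,  H_2 = 0.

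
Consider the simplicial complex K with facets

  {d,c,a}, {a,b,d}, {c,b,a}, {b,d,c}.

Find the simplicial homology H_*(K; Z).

Take the total order a < b < c < d on the vertex set. Then K (dimension 2) consists of the simplices:

  0-simplices (4): a, b, c, d
  1-simplices (6): ab, ac, ad, bc, bd, cd
  2-simplices (4): abc, abd, acd, bcd

Hence C_0 ≅ Z^4, C_1 ≅ Z^6, C_2 ≅ Z^4.

The boundary map ∂_1: C_1 → C_0 sends each edge [p,q] (with p < q) to q − p.
This gives a 4×6 integer matrix of rank 3; reducing to Smith normal form yields diagonal entries (1,1,1).

The boundary map ∂_2: C_2 → C_1 sends each 2-simplex [p,q,r] to [q,r] − [p,r] + [p,q]. For instance
  ∂acd = cd − ad + ac,
  ∂bcd = cd − bd + bc.
This gives a 6×4 integer matrix of rank 3; reducing to Smith normal form yields diagonal entries (1,1,1).

From H_k ≅ ker(∂_k) / im(∂_{k+1}) we obtain:

  H_0: rank C_0 − rank ∂_1 = 4 − 3 = 1, and the invariant factors of ∂_1 are all 1, so H_0 = Z.
  H_1: rank ker ∂_1 − rank ∂_2 = (6 − 3) − 3 = 0, and the invariant factors of ∂_2 are all 1, so H_1 = 0.
  H_2: rank ker ∂_2 − rank ∂_3 = (4 − 3) − 0 = 1, and there is no ∂_3, so H_2 = Z.

(K is a triangulation of the 2-sphere S^2.)

H_0 = Z,  H_1 = 0,  H_2 = Z.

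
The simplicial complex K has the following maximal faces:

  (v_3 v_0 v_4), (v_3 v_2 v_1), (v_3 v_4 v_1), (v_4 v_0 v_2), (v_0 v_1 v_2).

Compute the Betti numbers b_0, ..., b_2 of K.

b_0 = 1, b_1 = 1, b_2 = 0.

Take the total order v_0 < v_1 < v_2 < v_3 < v_4 on the vertex set. Then K (dimension 2) consists of the simplices:

  0-simplices (5): [v_0], [v_1], [v_2], [v_3], [v_4]
  1-simplices (10): [v_0,v_1], [v_0,v_2], [v_0,v_3], [v_0,v_4], [v_1,v_2], [v_1,v_3], [v_1,v_4], [v_2,v_3], [v_2,v_4], [v_3,v_4]
  2-simplices (5): [v_0,v_1,v_2], [v_0,v_2,v_4], [v_0,v_3,v_4], [v_1,v_2,v_3], [v_1,v_3,v_4]

so the chain groups are C_0 ≅ Z^5, C_1 ≅ Z^10, C_2 ≅ Z^5.

The boundary map ∂_1: C_1 → C_0 maps an edge to its endpoints' difference, ∂[p,q] = q − p. For instance
  ∂[v_0,v_1] = [v_1] − [v_0].
The 5×10 boundary matrix has rank 4 and Smith normal form diag(1,1,1,1).

Boundary ∂_2: C_2 → C_1 acts by ∂[p,q,r] = [q,r] − [p,r] + [p,q]. For instance
  ∂[v_0,v_2,v_4] = [v_2,v_4] − [v_0,v_4] + [v_0,v_2],
  ∂[v_0,v_3,v_4] = [v_3,v_4] − [v_0,v_4] + [v_0,v_3].
The 10×5 boundary matrix has rank 5 and Smith normal form diag(1,1,1,1,1).

From H_k ≅ ker(∂_k) / im(∂_{k+1}) we obtain:

  H_0: rank C_0 − rank ∂_1 = 5 − 4 = 1, and the invariant factors of ∂_1 are all 1, so H_0 ≅ Z.
  H_1: rank ker ∂_1 − rank ∂_2 = (10 − 4) − 5 = 1, and the invariant factors of ∂_2 are all 1, so H_1 ≅ Z.
  H_2: rank ker ∂_2 − rank ∂_3 = (5 − 5) − 0 = 0, and there is no ∂_3, so H_2 ≅ 0.

As a check, the Euler characteristic is 5 − 10 + 5 = 0, which agrees with 1 − 1 + 0 = 0.

Hence the Betti numbers are b_0 = 1, b_1 = 1, b_2 = 0.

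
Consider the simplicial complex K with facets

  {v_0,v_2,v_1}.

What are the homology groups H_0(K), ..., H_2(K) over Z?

H_0 = Z,  H_1 = 0,  H_2 = 0.

K has 3 vertices, 3 edges, 1 triangle.
rank ∂_0 = 0, rank ∂_1 = 2 ⇒ b_0 = 3 − 0 − 2 = 1; all invariant factors of ∂_1 are 1 so no torsion. So H_0 ≅ Z.
rank ∂_1 = 2, rank ∂_2 = 1 ⇒ b_1 = 3 − 2 − 1 = 0; all invariant factors of ∂_2 are 1 so no torsion. So H_1 ≅ 0.
rank ∂_2 = 1, rank ∂_3 = 0 ⇒ b_2 = 1 − 1 − 0 = 0. So H_2 ≅ 0.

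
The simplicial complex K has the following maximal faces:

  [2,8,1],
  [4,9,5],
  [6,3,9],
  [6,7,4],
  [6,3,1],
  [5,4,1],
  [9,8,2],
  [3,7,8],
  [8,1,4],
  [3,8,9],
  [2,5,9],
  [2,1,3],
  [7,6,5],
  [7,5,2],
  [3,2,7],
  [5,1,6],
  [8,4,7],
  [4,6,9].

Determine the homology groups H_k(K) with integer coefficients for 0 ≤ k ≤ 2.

Take the total order 1 < 2 < 3 < 4 < 5 < 6 < 7 < 8 < 9 on the vertex set. Then K (dimension 2) consists of the simplices:

  0-simplices (9): [1], [2], [3], [4], [5], [6], [7], [8], [9]
  1-simplices (27): (27 of them)
  2-simplices (18): [1,2,3], [1,2,8], [1,3,6], [1,4,5], [1,4,8], [1,5,6], [2,3,7], [2,5,7], [2,5,9], [2,8,9], [3,6,9], [3,7,8], [3,8,9], [4,5,9], [4,6,7], [4,6,9], [4,7,8], [5,6,7]

giving chain groups C_0 ≅ Z^9, C_1 ≅ Z^27, C_2 ≅ Z^18.

∂_1: C_1 → C_0 is given by ∂[p,q] = [q] − [p].
As a 9×27 matrix over Z this has rank 8, with invariant factors (1,1,1,1,1,1,1,1).

Boundary ∂_2: C_2 → C_1 acts by ∂[p,q,r] = [q,r] − [p,r] + [p,q]. For instance
  ∂[3,6,9] = [6,9] − [3,9] + [3,6],
  ∂[1,3,6] = [3,6] − [1,6] + [1,3].
The resulting 27×18 matrix has rank 18, and its Smith normal form has invariant factors (1,1,1,1,1,1,1,1,1,1,1,1,1,1,1,1,1,2).

From H_k ≅ ker(∂_k) / im(∂_{k+1}) we obtain:

  H_0: rank C_0 − rank ∂_1 = 9 − 8 = 1, and the invariant factors of ∂_1 are all 1, so H_0 ≅ Z.
  H_1: rank ker ∂_1 − rank ∂_2 = (27 − 8) − 18 = 1, and ∂_2 has invariant factor 2 > 1, so H_1 ≅ Z ⊕ Z/2Z.
  H_2: rank ker ∂_2 − rank ∂_3 = (18 − 18) − 0 = 0, and there is no ∂_3, so H_2 ≅ 0.

H_0 = Z,  H_1 = Z ⊕ Z/2Z,  H_2 = 0.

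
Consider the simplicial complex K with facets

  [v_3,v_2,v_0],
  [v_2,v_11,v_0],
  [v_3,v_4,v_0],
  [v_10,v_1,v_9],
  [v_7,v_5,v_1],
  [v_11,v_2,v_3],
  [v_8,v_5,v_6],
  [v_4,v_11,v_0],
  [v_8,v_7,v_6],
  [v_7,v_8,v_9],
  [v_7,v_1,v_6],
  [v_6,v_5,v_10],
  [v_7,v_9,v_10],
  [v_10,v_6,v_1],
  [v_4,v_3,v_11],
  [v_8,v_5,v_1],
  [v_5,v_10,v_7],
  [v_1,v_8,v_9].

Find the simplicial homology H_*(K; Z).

K has 12 vertices, 27 edges, 18 triangles.
rank ∂_0 = 0, rank ∂_1 = 10 ⇒ b_0 = 12 − 0 − 10 = 2; all invariant factors of ∂_1 are 1 so no torsion. So H_0 ≅ Z^2.
rank ∂_1 = 10, rank ∂_2 = 17 ⇒ b_1 = 27 − 10 − 17 = 0; ∂_2 has invariant factor(s) [2] giving torsion. So H_1 ≅ Z_2.
rank ∂_2 = 17, rank ∂_3 = 0 ⇒ b_2 = 18 − 17 − 0 = 1. So H_2 ≅ Z.

H_0 = Z^2,  H_1 = Z_2,  H_2 = Z.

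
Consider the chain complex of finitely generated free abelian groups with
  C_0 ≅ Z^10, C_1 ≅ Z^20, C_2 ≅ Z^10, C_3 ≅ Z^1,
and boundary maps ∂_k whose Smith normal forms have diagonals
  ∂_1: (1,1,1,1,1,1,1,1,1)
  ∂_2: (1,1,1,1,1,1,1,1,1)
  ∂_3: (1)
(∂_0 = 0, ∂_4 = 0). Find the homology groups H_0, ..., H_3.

H_0 = Z,  H_1 = Z^2,  H_2 = 0,  H_3 = 0.

H_0: b_0 = 10 − 0 − 9 = 1; torsion from ∂_1 factors > 1: none. So H_0 = Z.
H_1: b_1 = 20 − 9 − 9 = 2; torsion from ∂_2 factors > 1: none. So H_1 = Z^2.
H_2: b_2 = 10 − 9 − 1 = 0; torsion from ∂_3 factors > 1: none. So H_2 = 0.
H_3: b_3 = 1 − 1 − 0 = 0; torsion from ∂_4 factors > 1: none. So H_3 = 0.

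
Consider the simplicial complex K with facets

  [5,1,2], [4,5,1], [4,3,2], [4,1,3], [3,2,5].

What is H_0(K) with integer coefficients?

Fix the vertex order 1 < 2 < 3 < 4 < 5 and write every simplex with vertices in increasing order. Then dim K = 2 and the simplices of K are:

  0-simplices (5): [1], [2], [3], [4], [5]
  1-simplices (10): [1,2], [1,3], [1,4], [1,5], [2,3], [2,4], [2,5], [3,4], [3,5], [4,5]
  2-simplices (5): [1,2,5], [1,3,4], [1,4,5], [2,3,4], [2,3,5]

giving chain groups C_0 ≅ Z^5, C_1 ≅ Z^10, C_2 ≅ Z^5.

∂_1: C_1 → C_0 is given by ∂[p,q] = [q] − [p].
This gives a 5×10 integer matrix of rank 4; reducing to Smith normal form yields diagonal entries (1,1,1,1).

The boundary map ∂_2: C_2 → C_1 sends each 2-simplex [p,q,r] to [q,r] − [p,r] + [p,q]. For instance
  ∂[1,4,5] = [4,5] − [1,5] + [1,4],
  ∂[2,3,4] = [3,4] − [2,4] + [2,3].
As a 10×5 matrix over Z this has rank 5, with invariant factors (1,1,1,1,1).

Now H_k = ker ∂_k / im ∂_{k+1}, so:

  H_0: rank C_0 − rank ∂_1 = 5 − 4 = 1, and the invariant factors of ∂_1 are all 1, so H_0 ≅ Z.

(K is a triangulation of the Möbius band.)

H_0 ≅ Z.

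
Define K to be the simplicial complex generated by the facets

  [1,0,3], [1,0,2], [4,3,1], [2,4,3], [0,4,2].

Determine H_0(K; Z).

Take the total order 0 < 1 < 2 < 3 < 4 on the vertex set. Then K (dimension 2) consists of the simplices:

  0-simplices (5): [0], [1], [2], [3], [4]
  1-simplices (10): [0,1], [0,2], [0,3], [0,4], [1,2], [1,3], [1,4], [2,3], [2,4], [3,4]
  2-simplices (5): [0,1,2], [0,1,3], [0,2,4], [1,3,4], [2,3,4]

giving chain groups C_0 ≅ Z^5, C_1 ≅ Z^10, C_2 ≅ Z^5.

Boundary ∂_1: C_1 → C_0 maps an edge to its endpoints' difference, ∂[p,q] = q − p.
As a 5×10 matrix over Z this has rank 4, with invariant factors (1,1,1,1).

∂_2: C_2 → C_1 sends each 2-simplex [p,q,r] to [q,r] − [p,r] + [p,q]. For instance
  ∂[0,1,2] = [1,2] − [0,2] + [0,1],
  ∂[0,2,4] = [2,4] − [0,4] + [0,2].
The resulting 10×5 matrix has rank 5, and its Smith normal form has invariant factors (1,1,1,1,1).

Reading off H_k = ker ∂_k / im ∂_{k+1}:

  H_0: rank C_0 − rank ∂_1 = 5 − 4 = 1, and the invariant factors of ∂_1 are all 1, so H_0 = Z.

H_0 ≅ Z.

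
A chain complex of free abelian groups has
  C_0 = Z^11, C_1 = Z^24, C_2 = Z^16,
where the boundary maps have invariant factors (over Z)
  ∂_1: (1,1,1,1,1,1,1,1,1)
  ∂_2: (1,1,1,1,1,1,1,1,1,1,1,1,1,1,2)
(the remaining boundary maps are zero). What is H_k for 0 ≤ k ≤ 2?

H_0 = Z^2,  H_1 = Z/2Z,  H_2 = Z.

H_0: b_0 = 11 − 0 − 9 = 2; torsion from ∂_1 factors > 1: none. So H_0 = Z^2.
H_1: b_1 = 24 − 9 − 15 = 0; torsion from ∂_2 factors > 1: [2]. So H_1 = Z/2Z.
H_2: b_2 = 16 − 15 − 0 = 1; torsion from ∂_3 factors > 1: none. So H_2 = Z.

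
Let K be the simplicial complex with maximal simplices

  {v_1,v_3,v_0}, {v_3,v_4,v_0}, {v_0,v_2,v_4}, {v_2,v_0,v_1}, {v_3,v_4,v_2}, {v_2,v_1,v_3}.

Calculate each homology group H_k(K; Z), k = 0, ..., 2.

H_0 = Z,  H_1 = 0,  H_2 = Z.

We work with the vertex ordering v_0 < v_1 < v_2 < v_3 < v_4. The simplices of K, each written with vertices in increasing order, are:

  0-simplices (5): [v_0], [v_1], [v_2], [v_3], [v_4]
  1-simplices (9): [v_0,v_1], [v_0,v_2], [v_0,v_3], [v_0,v_4], [v_1,v_2], [v_1,v_3], [v_2,v_3], [v_2,v_4], [v_3,v_4]
  2-simplices (6): [v_0,v_1,v_2], [v_0,v_1,v_3], [v_0,v_2,v_4], [v_0,v_3,v_4], [v_1,v_2,v_3], [v_2,v_3,v_4]

Hence C_0 ≅ Z^5, C_1 ≅ Z^9, C_2 ≅ Z^6.

∂_1: C_1 → C_0 is given by ∂[p,q] = [q] − [p].
The 5×9 boundary matrix has rank 4 and Smith normal form diag(1,1,1,1).

The boundary map ∂_2: C_2 → C_1 maps a triangle to the signed sum of its edges. For instance
  ∂[v_1,v_2,v_3] = [v_2,v_3] − [v_1,v_3] + [v_1,v_2],
  ∂[v_0,v_2,v_4] = [v_2,v_4] − [v_0,v_4] + [v_0,v_2].
This gives a 9×6 integer matrix of rank 5; reducing to Smith normal form yields diagonal entries (1,1,1,1,1).

Reading off H_k = ker ∂_k / im ∂_{k+1}:

  H_0: rank C_0 − rank ∂_1 = 5 − 4 = 1, and the invariant factors of ∂_1 are all 1, so H_0 = Z.
  H_1: rank ker ∂_1 − rank ∂_2 = (9 − 4) − 5 = 0, and the invariant factors of ∂_2 are all 1, so H_1 = 0.
  H_2: rank ker ∂_2 − rank ∂_3 = (6 − 5) − 0 = 1, and there is no ∂_3, so H_2 = Z.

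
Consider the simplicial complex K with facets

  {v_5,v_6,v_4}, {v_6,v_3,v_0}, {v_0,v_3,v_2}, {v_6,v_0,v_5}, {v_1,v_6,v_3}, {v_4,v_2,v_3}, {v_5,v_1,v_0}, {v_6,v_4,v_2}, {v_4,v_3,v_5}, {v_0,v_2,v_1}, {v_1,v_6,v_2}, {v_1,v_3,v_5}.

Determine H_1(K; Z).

H_1 = Z/2.

Fix the vertex order v_0 < v_1 < v_2 < v_3 < v_4 < v_5 < v_6 and write every simplex with vertices in increasing order. Then dim K = 2 and the simplices of K are:

  0-simplices (7): [v_0], [v_1], [v_2], [v_3], [v_4], [v_5], [v_6]
  1-simplices (18): (18 of them)
  2-simplices (12): (12 of them)

giving chain groups C_0 ≅ Z^7, C_1 ≅ Z^18, C_2 ≅ Z^12.

The boundary map ∂_1: C_1 → C_0 maps an edge to its endpoints' difference, ∂[p,q] = q − p. For instance
  ∂[v_0,v_2] = [v_2] − [v_0].
As a 7×18 matrix over Z this has rank 6, with invariant factors (1,1,1,1,1,1).

Boundary ∂_2: C_2 → C_1 sends each 2-simplex [p,q,r] to [q,r] − [p,r] + [p,q]. For instance
  ∂[v_0,v_1,v_2] = [v_1,v_2] − [v_0,v_2] + [v_0,v_1],
  ∂[v_2,v_4,v_6] = [v_4,v_6] − [v_2,v_6] + [v_2,v_4].
As a 18×12 matrix over Z this has rank 12, with invariant factors (1,1,1,1,1,1,1,1,1,1,1,2).

Reading off H_k = ker ∂_k / im ∂_{k+1}:

  H_1: rank ker ∂_1 − rank ∂_2 = (18 − 6) − 12 = 0, and ∂_2 has invariant factor 2 > 1, so H_1 = Z/2.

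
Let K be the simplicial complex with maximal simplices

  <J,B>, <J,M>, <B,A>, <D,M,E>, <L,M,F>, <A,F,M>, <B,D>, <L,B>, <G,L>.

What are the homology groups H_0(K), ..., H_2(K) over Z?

H_0 ≅ Z,  H_1 ≅ Z^3,  H_2 = 0.

We work with the vertex ordering A < B < D < E < F < G < J < L < M. The simplices of K, each written with vertices in increasing order, are:

  0-simplices (9): A, B, D, E, F, G, J, L, M
  1-simplices (14): AB, AF, AM, BD, BJ, BL, DE, DM, EM, FL, FM, GL, JM, LM
  2-simplices (3): AFM, DEM, FLM

Hence C_0 ≅ Z^9, C_1 ≅ Z^14, C_2 ≅ Z^3.

∂_1: C_1 → C_0 is given by ∂[p,q] = [q] − [p].
This gives a 9×14 integer matrix of rank 8; reducing to Smith normal form yields diagonal entries (1,1,1,1,1,1,1,1).

∂_2: C_2 → C_1 sends each 2-simplex [p,q,r] to [q,r] − [p,r] + [p,q]. For instance
  ∂FLM = LM − FM + FL,
  ∂DEM = EM − DM + DE.
The 14×3 boundary matrix has rank 3 and Smith normal form diag(1,1,1).

Reading off H_k = ker ∂_k / im ∂_{k+1}:

  H_0: rank C_0 − rank ∂_1 = 9 − 8 = 1, and the invariant factors of ∂_1 are all 1, so H_0 = Z.
  H_1: rank ker ∂_1 − rank ∂_2 = (14 − 8) − 3 = 3, and the invariant factors of ∂_2 are all 1, so H_1 = Z^3.
  H_2: rank ker ∂_2 − rank ∂_3 = (3 − 3) − 0 = 0, and there is no ∂_3, so H_2 = 0.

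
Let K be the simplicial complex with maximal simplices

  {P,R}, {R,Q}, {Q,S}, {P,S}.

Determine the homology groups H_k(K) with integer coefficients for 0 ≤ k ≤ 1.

H_0 = Z,  H_1 = Z.

K has 4 vertices, 4 edges.
rank ∂_0 = 0, rank ∂_1 = 3 ⇒ b_0 = 4 − 0 − 3 = 1; all invariant factors of ∂_1 are 1 so no torsion. So H_0 = Z.
rank ∂_1 = 3, rank ∂_2 = 0 ⇒ b_1 = 4 − 3 − 0 = 1. So H_1 = Z.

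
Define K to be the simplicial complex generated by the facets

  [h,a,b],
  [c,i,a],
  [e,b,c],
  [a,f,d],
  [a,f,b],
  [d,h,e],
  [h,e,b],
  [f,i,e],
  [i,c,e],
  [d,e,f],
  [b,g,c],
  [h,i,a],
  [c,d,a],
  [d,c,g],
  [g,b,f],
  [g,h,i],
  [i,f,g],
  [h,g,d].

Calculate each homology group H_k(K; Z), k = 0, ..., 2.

Take the total order a < b < c < d < e < f < g < h < i on the vertex set. Then K (dimension 2) consists of the simplices:

  0-simplices (9): a, b, c, d, e, f, g, h, i
  1-simplices (27): ab, ac, ad, af, ah, ai, bc, be, bf, bg, bh, cd, ce, cg, ci, de, df, dg, dh, ef, eh, ei, fg, fi, gh, gi, hi
  2-simplices (18): abf, abh, acd, aci, adf, ahi, bce, bcg, beh, bfg, cdg, cei, def, deh, dgh, efi, fgi, ghi

so the chain groups are C_0 ≅ Z^9, C_1 ≅ Z^27, C_2 ≅ Z^18.

The boundary map ∂_1: C_1 → C_0 sends each edge [p,q] (with p < q) to q − p.
As a 9×27 matrix over Z this has rank 8, with invariant factors (1,1,1,1,1,1,1,1).

The boundary map ∂_2: C_2 → C_1 acts by ∂[p,q,r] = [q,r] − [p,r] + [p,q]. For instance
  ∂abf = bf − af + ab,
  ∂fgi = gi − fi + fg.
As a 27×18 matrix over Z this has rank 17, with invariant factors (1,1,1,1,1,1,1,1,1,1,1,1,1,1,1,1,1).

Reading off H_k = ker ∂_k / im ∂_{k+1}:

  H_0: rank C_0 − rank ∂_1 = 9 − 8 = 1, and the invariant factors of ∂_1 are all 1, so H_0 ≅ Z.
  H_1: rank ker ∂_1 − rank ∂_2 = (27 − 8) − 17 = 2, and the invariant factors of ∂_2 are all 1, so H_1 ≅ Z^2.
  H_2: rank ker ∂_2 − rank ∂_3 = (18 − 17) − 0 = 1, and there is no ∂_3, so H_2 ≅ Z.

As a check, the Euler characteristic is 9 − 27 + 18 = 0, which agrees with 1 − 2 + 1 = 0.
(K is a triangulation of the torus T^2.)

H_0 ≅ Z,  H_1 ≅ Z^2,  H_2 ≅ Z.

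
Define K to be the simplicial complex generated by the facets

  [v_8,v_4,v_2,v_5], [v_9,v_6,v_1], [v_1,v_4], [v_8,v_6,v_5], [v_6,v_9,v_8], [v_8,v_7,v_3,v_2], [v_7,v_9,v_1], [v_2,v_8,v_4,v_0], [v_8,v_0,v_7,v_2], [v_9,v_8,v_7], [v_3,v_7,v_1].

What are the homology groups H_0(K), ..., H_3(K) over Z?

Fix the vertex order v_0 < v_1 < v_2 < v_3 < v_4 < v_5 < v_6 < v_7 < v_8 < v_9 and write every simplex with vertices in increasing order. Then dim K = 3 and the simplices of K are:

  0-simplices (10): [v_0], [v_1], [v_2], [v_3], [v_4], [v_5], [v_6], [v_7], [v_8], [v_9]
  1-simplices (25): (25 of them)
  2-simplices (19): (19 of them)
  3-simplices (4): [v_0,v_2,v_4,v_8], [v_0,v_2,v_7,v_8], [v_2,v_3,v_7,v_8], [v_2,v_4,v_5,v_8]

giving chain groups C_0 ≅ Z^10, C_1 ≅ Z^25, C_2 ≅ Z^19, C_3 ≅ Z^4.

The boundary map ∂_1: C_1 → C_0 maps an edge to its endpoints' difference, ∂[p,q] = q − p.
The resulting 10×25 matrix has rank 9, and its Smith normal form has invariant factors (1,1,1,1,1,1,1,1,1).

The boundary map ∂_2: C_2 → C_1 acts by ∂[p,q,r] = [q,r] − [p,r] + [p,q]. For instance
  ∂[v_2,v_3,v_8] = [v_3,v_8] − [v_2,v_8] + [v_2,v_3],
  ∂[v_4,v_5,v_8] = [v_5,v_8] − [v_4,v_8] + [v_4,v_5].
The 25×19 boundary matrix has rank 15 and Smith normal form diag(1,1,1,1,1,1,1,1,1,1,1,1,1,1,1).

∂_3: C_3 → C_2 sends each 3-simplex σ to the alternating sum Σ_i (−1)^i (σ with its i-th vertex removed). For instance
  ∂[v_0,v_2,v_7,v_8] = [v_2,v_7,v_8] − [v_0,v_7,v_8] + [v_0,v_2,v_8] − [v_0,v_2,v_7],
  ∂[v_2,v_4,v_5,v_8] = [v_4,v_5,v_8] − [v_2,v_5,v_8] + [v_2,v_4,v_8] − [v_2,v_4,v_5].
This gives a 19×4 integer matrix of rank 4; reducing to Smith normal form yields diagonal entries (1,1,1,1).

Reading off H_k = ker ∂_k / im ∂_{k+1}:

  H_0: rank C_0 − rank ∂_1 = 10 − 9 = 1, and the invariant factors of ∂_1 are all 1, so H_0 ≅ Z.
  H_1: rank ker ∂_1 − rank ∂_2 = (25 − 9) − 15 = 1, and the invariant factors of ∂_2 are all 1, so H_1 ≅ Z.
  H_2: rank ker ∂_2 − rank ∂_3 = (19 − 15) − 4 = 0, and the invariant factors of ∂_3 are all 1, so H_2 ≅ 0.
  H_3: rank ker ∂_3 − rank ∂_4 = (4 − 4) − 0 = 0, and there is no ∂_4, so H_3 ≅ 0.

H_0 = Z,  H_1 = Z,  H_2 = 0,  H_3 = 0.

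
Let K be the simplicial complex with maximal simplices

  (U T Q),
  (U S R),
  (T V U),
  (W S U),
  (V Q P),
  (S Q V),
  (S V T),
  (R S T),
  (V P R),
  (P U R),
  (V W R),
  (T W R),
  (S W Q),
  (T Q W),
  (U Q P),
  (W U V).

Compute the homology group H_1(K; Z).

H_1 = Z^2.

We work with the vertex ordering P < Q < R < S < T < U < V < W. The simplices of K, each written with vertices in increasing order, are:

  0-simplices (8): P, Q, R, S, T, U, V, W
  1-simplices (24): PQ, PR, PU, PV, QS, QT, QU, QV, QW, RS, RT, RU, RV, RW, ST, SU, SV, SW, TU, TV, TW, UV, UW, VW
  2-simplices (16): PQU, PQV, PRU, PRV, QSV, QSW, QTU, QTW, RST, RSU, RTW, RVW, STV, SUW, TUV, UVW

giving chain groups C_0 ≅ Z^8, C_1 ≅ Z^24, C_2 ≅ Z^16.

Boundary ∂_1: C_1 → C_0 is given by ∂[p,q] = [q] − [p].
As a 8×24 matrix over Z this has rank 7, with invariant factors (1,1,1,1,1,1,1).

Boundary ∂_2: C_2 → C_1 maps a triangle to the signed sum of its edges. For instance
  ∂QSW = SW − QW + QS,
  ∂SUW = UW − SW + SU.
This gives a 24×16 integer matrix of rank 15; reducing to Smith normal form yields diagonal entries (1,1,1,1,1,1,1,1,1,1,1,1,1,1,1).

From H_k ≅ ker(∂_k) / im(∂_{k+1}) we obtain:

  H_1: rank ker ∂_1 − rank ∂_2 = (24 − 7) − 15 = 2, and the invariant factors of ∂_2 are all 1, so H_1 = Z^2.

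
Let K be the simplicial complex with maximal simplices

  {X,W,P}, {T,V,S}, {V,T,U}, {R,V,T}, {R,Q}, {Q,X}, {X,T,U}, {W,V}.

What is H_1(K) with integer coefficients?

H_1 = Z^2.

Order the vertices as P < Q < R < S < T < U < V < W < X. Listing each simplex with vertices in this order, K has dimension 2 with simplices:

  0-simplices (9): P, Q, R, S, T, U, V, W, X
  1-simplices (15): PW, PX, QR, QX, RT, RV, ST, SV, TU, TV, TX, UV, UX, VW, WX
  2-simplices (5): PWX, RTV, STV, TUV, TUX

so the chain groups are C_0 ≅ Z^9, C_1 ≅ Z^15, C_2 ≅ Z^5.

Boundary ∂_1: C_1 → C_0 is given by ∂[p,q] = [q] − [p]. For instance
  ∂TV = V − T.
This gives a 9×15 integer matrix of rank 8; reducing to Smith normal form yields diagonal entries (1,1,1,1,1,1,1,1).

Boundary ∂_2: C_2 → C_1 sends each 2-simplex [p,q,r] to [q,r] − [p,r] + [p,q]. For instance
  ∂STV = TV − SV + ST,
  ∂TUV = UV − TV + TU.
The 15×5 boundary matrix has rank 5 and Smith normal form diag(1,1,1,1,1).

Now H_k = ker ∂_k / im ∂_{k+1}, so:

  H_1: rank ker ∂_1 − rank ∂_2 = (15 − 8) − 5 = 2, and the invariant factors of ∂_2 are all 1, so H_1 = Z^2.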